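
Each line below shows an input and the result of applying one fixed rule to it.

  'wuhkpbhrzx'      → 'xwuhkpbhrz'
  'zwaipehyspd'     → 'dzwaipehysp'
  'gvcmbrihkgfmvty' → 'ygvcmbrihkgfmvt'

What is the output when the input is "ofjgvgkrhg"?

What's happening: move the last character to the front.
So "ofjgvgkrhg" becomes "gofjgvgkrh".

gofjgvgkrh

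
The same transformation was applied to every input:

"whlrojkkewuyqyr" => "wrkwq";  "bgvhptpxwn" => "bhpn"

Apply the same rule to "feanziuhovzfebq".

In each case the input is transformed by: keep one character in every 3, starting at position 1 (positions 1st, 4th, 7th, ...).
So "feanziuhovzfebq" becomes "fnuve".

fnuve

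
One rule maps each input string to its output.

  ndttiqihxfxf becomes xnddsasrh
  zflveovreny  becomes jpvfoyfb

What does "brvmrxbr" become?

Rule — shift every letter 10 places forward in the alphabet (wrapping around), then delete the last 3 characters.
For "brvmrxbr", step one produces "lbfwbhlb"; step two turns that into "lbfwb".

lbfwb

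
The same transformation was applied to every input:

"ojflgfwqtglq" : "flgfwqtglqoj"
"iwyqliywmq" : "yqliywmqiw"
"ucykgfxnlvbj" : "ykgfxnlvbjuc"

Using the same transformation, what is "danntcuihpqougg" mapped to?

What's happening: move the first 2 characters to the end (rotate left by 2).
On "danntcuihpqougg" that produces "nntcuihpqouggda".

nntcuihpqouggda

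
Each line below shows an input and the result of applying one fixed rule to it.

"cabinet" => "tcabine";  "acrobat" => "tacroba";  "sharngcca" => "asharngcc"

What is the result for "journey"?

yjourne

In each case the input is transformed by: move the last character to the front.
Applying that to "journey" gives "yjourne".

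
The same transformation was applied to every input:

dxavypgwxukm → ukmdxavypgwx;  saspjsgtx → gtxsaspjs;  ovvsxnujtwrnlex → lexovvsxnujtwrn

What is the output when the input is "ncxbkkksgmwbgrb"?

grbncxbkkksgmwb

Looking at the pairs, the operation is to move the last 3 characters to the front (rotate right by 3).
For "ncxbkkksgmwbgrb" the result is "grbncxbkkksgmwb".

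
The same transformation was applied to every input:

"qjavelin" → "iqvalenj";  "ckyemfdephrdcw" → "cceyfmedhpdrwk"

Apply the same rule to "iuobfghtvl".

vibogfthlu

The transformation: swap each adjacent pair of characters (1↔2, 3↔4, ...), then swap the first and last characters.
Applying both steps to "iuobfghtvl": "uibogfthlv", then "vibogfthlu".
(Check on "qjavelin": → "jqvaleni" → "iqvalenj" ✓)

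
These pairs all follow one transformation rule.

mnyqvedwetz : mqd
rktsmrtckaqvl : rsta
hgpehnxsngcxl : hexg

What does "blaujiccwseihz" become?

bucs

The pattern: delete the last 3 characters, then keep one character in every 3, starting at position 1 (positions 1st, 4th, 7th, ...).
For "blaujiccwseihz", step one produces "blaujiccwse"; step two turns that into "bucs".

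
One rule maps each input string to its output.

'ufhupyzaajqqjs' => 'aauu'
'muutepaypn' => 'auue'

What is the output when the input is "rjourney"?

eou

Looking at the pairs, the operation is to swap the front and back halves of the string, then keep only the vowels.
"rjourney" → "rneyrjou" → "eou".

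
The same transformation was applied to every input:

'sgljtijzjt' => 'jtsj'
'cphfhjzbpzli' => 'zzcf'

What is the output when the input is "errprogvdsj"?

Looking at the pairs, the operation is to keep one character in every 3, starting at position 1 (positions 1st, 4th, 7th, ...), then swap the front and back halves of the string.
Applying both steps to "errprogvdsj": "epgs", then "gsep".
(Check on "cphfhjzbpzli": → "cfzz" → "zzcf" ✓)

gsep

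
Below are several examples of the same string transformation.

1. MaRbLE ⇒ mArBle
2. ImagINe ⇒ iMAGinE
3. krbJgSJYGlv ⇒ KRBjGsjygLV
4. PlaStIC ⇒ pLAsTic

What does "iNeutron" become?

InEUTRON

What's happening: flip the case of every letter.
On "iNeutron" that produces "InEUTRON".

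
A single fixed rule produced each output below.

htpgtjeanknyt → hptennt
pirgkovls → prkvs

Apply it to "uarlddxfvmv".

Looking at the pairs, the operation is to keep every other character starting from the first (positions 1st, 3rd, 5th, ...).
"uarlddxfvmv" → "urdxvv".

urdxvv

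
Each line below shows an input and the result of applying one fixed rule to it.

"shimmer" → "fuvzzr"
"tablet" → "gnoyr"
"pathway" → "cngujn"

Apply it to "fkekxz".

Looking at the pairs, the operation is to delete the last character, then shift every letter 13 places forward in the alphabet (wrapping around) — i.e. ROT13.
Starting from "fkekxz": after the first operation, "fkekx"; after the second, "sxrxk".

sxrxk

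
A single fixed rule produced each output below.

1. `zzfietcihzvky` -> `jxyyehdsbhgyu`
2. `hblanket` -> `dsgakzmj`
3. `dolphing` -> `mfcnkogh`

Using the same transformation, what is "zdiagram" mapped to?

zlychzfq

Looking at the pairs, the operation is to shift every letter 1 place backward in the alphabet (wrapping around), then move the last 2 characters to the front (rotate right by 2).
On "zdiagram" that produces "zlychzfq".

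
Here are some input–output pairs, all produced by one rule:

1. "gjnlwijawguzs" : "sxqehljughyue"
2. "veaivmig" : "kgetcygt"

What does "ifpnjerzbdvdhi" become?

The transformation: shift every letter 2 places backward in the alphabet (wrapping around), then move the last 3 characters to the front (rotate right by 3).
On "ifpnjerzbdvdhi": the first step gives "gdnlhcpxzbtbfg", and the second then gives "bfggdnlhcpxzbt".

bfggdnlhcpxzbt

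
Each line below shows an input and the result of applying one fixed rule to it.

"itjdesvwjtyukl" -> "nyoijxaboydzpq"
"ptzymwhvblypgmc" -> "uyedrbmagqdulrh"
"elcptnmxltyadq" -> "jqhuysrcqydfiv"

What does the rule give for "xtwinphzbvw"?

cybnsumegab

The rule is to shift every letter 5 places forward in the alphabet (wrapping around).
Applying that to "xtwinphzbvw" gives "cybnsumegab".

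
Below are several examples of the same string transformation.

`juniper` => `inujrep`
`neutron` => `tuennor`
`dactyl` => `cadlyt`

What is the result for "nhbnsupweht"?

wpusnbhnthe

What's happening: reverse the string, then move the first 3 characters to the end (rotate left by 3).
For "nhbnsupweht", step one produces "thewpusnbhn"; step two turns that into "wpusnbhnthe".
(Check on "dactyl": → "lytcad" → "cadlyt" ✓)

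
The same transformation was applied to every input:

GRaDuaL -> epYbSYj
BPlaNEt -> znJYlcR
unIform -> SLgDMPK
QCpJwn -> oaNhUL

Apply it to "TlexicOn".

rJCVGAmL

Looking at the pairs, the operation is to flip the case of every letter, then shift every letter 2 places backward in the alphabet (wrapping around).
On "TlexicOn": the first step gives "tLEXICoN", and the second then gives "rJCVGAmL".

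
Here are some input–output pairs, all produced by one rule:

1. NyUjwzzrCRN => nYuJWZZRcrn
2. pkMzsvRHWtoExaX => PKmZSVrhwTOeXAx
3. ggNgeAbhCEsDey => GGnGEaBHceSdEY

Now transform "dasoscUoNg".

In each case the input is transformed by: flip the case of every letter.
Applying that to "dasoscUoNg" gives "DASOSCuOnG".

DASOSCuOnG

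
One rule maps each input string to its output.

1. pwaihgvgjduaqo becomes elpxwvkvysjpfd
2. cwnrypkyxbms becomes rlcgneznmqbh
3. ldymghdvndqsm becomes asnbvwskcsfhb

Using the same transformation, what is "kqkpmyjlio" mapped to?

Looking at the pairs, the operation is to shift every letter 11 places backward in the alphabet (wrapping around).
"kqkpmyjlio" → "zfzebnyaxd".

zfzebnyaxd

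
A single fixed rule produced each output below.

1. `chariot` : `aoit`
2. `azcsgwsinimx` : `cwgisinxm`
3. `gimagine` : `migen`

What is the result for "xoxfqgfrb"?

xgqrfb

In each case the input is transformed by: swap each adjacent pair of characters (1↔2, 3↔4, ...), then delete the first 3 characters.
Starting from "xoxfqgfrb": after the first operation, "oxfxgqrfb"; after the second, "xgqrfb".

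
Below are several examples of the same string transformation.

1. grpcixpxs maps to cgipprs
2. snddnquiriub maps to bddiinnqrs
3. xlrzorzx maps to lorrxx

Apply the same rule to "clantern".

Each output is the input with this applied: sort the characters into alphabetical order, then delete the last 2 characters.
Applying both steps to "clantern": "acelnnrt", then "acelnn".

acelnn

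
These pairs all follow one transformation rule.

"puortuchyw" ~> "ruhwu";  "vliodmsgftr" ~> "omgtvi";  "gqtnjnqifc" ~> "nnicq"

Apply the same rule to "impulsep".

The transformation: move the first 3 characters to the end (rotate left by 3), then keep every other character starting from the first (positions 1st, 3rd, 5th, ...).
Starting from "impulsep": after the first operation, "ulsepimp"; after the second, "uspm".

uspm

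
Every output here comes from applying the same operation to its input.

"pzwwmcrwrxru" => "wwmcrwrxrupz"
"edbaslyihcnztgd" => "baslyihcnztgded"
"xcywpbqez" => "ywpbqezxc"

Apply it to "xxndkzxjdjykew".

ndkzxjdjykewxx

Each output is the input with this applied: move the first 2 characters to the end (rotate left by 2).
Doing the same to "xxndkzxjdjykew": "ndkzxjdjykewxx".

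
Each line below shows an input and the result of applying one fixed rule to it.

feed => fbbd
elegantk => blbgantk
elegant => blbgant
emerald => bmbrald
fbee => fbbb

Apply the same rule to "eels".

Rule — replace every "e" with "b".
On "eels" that produces "bbls".

bbls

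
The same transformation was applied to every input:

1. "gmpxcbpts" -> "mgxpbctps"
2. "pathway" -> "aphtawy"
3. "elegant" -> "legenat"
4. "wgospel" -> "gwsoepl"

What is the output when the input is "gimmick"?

The rule is to swap each adjacent pair of characters (1↔2, 3↔4, ...).
So "gimmick" becomes "igmmcik".

igmmcik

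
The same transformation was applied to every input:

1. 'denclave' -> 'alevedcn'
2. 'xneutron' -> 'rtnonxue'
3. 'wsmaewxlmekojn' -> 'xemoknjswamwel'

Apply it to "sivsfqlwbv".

fwlvbissvq

Each output is the input with this applied: swap each adjacent pair of characters (1↔2, 3↔4, ...), then swap the front and back halves of the string.
Applying both steps to "sivsfqlwbv": "issvqfwlvb", then "fwlvbissvq".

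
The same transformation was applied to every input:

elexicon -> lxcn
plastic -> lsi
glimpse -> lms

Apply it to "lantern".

atr

Looking at the pairs, the operation is to keep every other character starting from the second (positions 2nd, 4th, 6th, ...).
Doing the same to "lantern": "atr".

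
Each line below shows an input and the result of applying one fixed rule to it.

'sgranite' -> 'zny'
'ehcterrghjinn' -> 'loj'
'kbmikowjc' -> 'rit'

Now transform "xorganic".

What's happening: shift every letter 7 places forward in the alphabet (wrapping around), then keep only the first 3 characters.
On "xorganic": the first step gives "evynhupj", and the second then gives "evy".

evy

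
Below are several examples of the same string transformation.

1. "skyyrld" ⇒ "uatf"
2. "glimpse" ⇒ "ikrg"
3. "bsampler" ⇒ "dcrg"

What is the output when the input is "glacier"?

ickt

In each case the input is transformed by: shift every letter 2 places forward in the alphabet (wrapping around), then keep every other character starting from the first (positions 1st, 3rd, 5th, ...).
For "glacier", step one produces "incekgt"; step two turns that into "ickt".
(Check on "glimpse": → "inkorug" → "ikrg" ✓)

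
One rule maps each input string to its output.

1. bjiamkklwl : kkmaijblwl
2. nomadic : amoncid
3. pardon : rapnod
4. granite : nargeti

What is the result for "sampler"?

The transformation: reverse the string, then move the first 3 characters to the end (rotate left by 3).
"sampler" → "pmasrel".

pmasrel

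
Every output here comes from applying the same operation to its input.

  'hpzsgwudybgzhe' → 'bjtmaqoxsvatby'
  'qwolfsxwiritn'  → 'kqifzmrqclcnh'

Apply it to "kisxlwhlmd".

The rule is to shift every letter 6 places backward in the alphabet (wrapping around).
For "kisxlwhlmd" the result is "ecmrfqbfgx".

ecmrfqbfgx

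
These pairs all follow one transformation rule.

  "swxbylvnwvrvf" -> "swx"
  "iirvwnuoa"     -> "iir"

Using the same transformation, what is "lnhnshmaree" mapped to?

lnh

What's happening: keep only the first 3 characters.
Doing the same to "lnhnshmaree": "lnh".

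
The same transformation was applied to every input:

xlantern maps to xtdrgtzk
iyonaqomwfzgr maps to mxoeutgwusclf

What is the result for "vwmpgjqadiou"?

What's happening: shift every letter 6 places forward in the alphabet (wrapping around), then move the last 2 characters to the front (rotate right by 2).
So "vwmpgjqadiou" becomes "uabcsvmpwgjo".
(Check on "iyonaqomwfzgr": → "oeutgwusclfmx" → "mxoeutgwusclf" ✓)

uabcsvmpwgjo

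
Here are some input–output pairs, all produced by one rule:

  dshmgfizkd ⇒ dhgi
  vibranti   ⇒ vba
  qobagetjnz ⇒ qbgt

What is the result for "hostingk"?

hsi

Rule — delete the last 3 characters, then keep every other character starting from the first (positions 1st, 3rd, 5th, ...).
"hostingk" → "hosti" → "hsi".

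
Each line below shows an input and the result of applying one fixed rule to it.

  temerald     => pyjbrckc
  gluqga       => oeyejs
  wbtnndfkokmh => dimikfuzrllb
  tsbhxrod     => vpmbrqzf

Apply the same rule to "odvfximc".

vgkambtd

Each output is the input with this applied: shift every letter 2 places backward in the alphabet (wrapping around), then swap the front and back halves of the string.
"odvfximc" → "vgkambtd".
(Check on "tsbhxrod": → "rqzfvpmb" → "vpmbrqzf" ✓)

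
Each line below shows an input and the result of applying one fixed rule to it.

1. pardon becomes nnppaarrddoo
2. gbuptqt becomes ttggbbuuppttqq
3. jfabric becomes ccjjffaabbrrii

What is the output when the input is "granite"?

eeggrraanniitt

In each case the input is transformed by: move the last character to the front, then double every character.
Applying both steps to "granite": "egranit", then "eeggrraanniitt".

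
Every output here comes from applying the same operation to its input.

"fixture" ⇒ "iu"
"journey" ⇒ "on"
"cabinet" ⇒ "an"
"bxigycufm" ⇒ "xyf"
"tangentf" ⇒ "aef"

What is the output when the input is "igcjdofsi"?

gds

The transformation: keep one character in every 3, starting at position 2 (positions 2nd, 5th, 8th, ...).
For "igcjdofsi" the result is "gds".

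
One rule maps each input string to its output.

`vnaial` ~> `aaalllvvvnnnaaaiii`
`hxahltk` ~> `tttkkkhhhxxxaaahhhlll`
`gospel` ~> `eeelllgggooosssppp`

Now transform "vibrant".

nnntttvvviiibbbrrraaa

The transformation: move the last 2 characters to the front (rotate right by 2), then repeat every character 3 times.
Starting from "vibrant": after the first operation, "ntvibra"; after the second, "nnntttvvviiibbbrrraaa".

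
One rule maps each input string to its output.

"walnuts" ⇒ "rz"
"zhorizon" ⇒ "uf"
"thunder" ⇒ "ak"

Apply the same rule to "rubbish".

hy

What's happening: shift every letter 6 places forward in the alphabet (wrapping around), then keep one character in every 3, starting at position 3 (positions 3rd, 6th, 9th, ...).
On "rubbish": the first step gives "xahhoyn", and the second then gives "hy".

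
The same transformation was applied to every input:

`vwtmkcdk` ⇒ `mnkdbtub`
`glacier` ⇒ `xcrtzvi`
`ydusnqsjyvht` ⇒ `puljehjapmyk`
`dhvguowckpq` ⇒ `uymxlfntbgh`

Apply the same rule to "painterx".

grzekvio

The transformation: shift every letter 9 places backward in the alphabet (wrapping around).
For "painterx" the result is "grzekvio".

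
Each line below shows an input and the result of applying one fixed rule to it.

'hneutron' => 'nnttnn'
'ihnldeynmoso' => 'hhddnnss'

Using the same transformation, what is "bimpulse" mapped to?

The pattern: keep one character in every 3, starting at position 2 (positions 2nd, 5th, 8th, ...), then double every character.
For "bimpulse", step one produces "iue"; step two turns that into "iiuuee".

iiuuee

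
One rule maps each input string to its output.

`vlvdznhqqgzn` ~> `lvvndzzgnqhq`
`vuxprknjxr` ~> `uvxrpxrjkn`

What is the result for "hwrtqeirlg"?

whrgtlqrei

Each output is the input with this applied: move the first character to the end, then take characters alternately from the front and the back (1st, last, 2nd, 2nd-last, ...).
For "hwrtqeirlg", step one produces "wrtqeirlgh"; step two turns that into "whrgtlqrei".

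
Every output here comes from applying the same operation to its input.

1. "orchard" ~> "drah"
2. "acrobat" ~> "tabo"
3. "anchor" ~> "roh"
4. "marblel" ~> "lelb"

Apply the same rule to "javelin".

Rule — delete the first 3 characters, then reverse the string.
"javelin" → "elin" → "nile".

nile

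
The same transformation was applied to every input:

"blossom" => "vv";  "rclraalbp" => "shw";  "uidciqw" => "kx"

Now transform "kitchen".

Each output is the input with this applied: shift every letter 7 places forward in the alphabet (wrapping around), then keep one character in every 3, starting at position 3 (positions 3rd, 6th, 9th, ...).
Applying that to "kitchen" gives "al".

al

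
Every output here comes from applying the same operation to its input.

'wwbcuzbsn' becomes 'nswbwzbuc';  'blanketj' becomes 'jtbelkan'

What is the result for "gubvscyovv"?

Looking at the pairs, the operation is to move the last character to the front, then take characters alternately from the front and the back (1st, last, 2nd, 2nd-last, ...).
So "gubvscyovv" becomes "vvgouybcvs".

vvgouybcvs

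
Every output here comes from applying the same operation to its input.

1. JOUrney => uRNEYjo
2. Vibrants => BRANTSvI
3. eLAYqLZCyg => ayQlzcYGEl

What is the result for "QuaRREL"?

ArrelqU

In each case the input is transformed by: flip the case of every letter, then move the first 2 characters to the end (rotate left by 2).
"QuaRREL" → "qUArrel" → "ArrelqU".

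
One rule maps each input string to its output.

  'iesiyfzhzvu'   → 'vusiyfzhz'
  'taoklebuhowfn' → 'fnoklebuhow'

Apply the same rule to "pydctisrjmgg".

The rule is to delete the first 2 characters, then move the last 2 characters to the front (rotate right by 2).
For "pydctisrjmgg", step one produces "dctisrjmgg"; step two turns that into "ggdctisrjm".

ggdctisrjm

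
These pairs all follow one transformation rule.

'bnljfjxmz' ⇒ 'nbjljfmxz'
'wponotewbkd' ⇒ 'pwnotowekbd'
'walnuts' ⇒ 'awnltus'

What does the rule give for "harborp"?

ahbrrop

The pattern: swap each adjacent pair of characters (1↔2, 3↔4, ...).
On "harborp" that produces "ahbrrop".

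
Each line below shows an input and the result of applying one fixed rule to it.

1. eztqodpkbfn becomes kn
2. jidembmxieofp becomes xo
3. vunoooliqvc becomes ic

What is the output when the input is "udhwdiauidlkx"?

ul

The rule is to keep one character in every 3, starting at position 2 (positions 2nd, 5th, 8th, ...), then delete the first 2 characters.
Working it through for "udhwdiauidlkx": intermediate "ddul", final "ul".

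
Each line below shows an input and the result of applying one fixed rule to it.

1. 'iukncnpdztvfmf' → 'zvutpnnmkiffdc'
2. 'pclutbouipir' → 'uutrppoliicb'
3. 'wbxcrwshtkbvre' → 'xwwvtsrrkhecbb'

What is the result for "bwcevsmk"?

wvsmkecb

Each output is the input with this applied: sort the characters into reverse alphabetical order.
On "bwcevsmk" that produces "wvsmkecb".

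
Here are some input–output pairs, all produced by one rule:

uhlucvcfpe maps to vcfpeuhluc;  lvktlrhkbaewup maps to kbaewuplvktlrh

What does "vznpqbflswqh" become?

In each case the input is transformed by: swap the front and back halves of the string.
So "vznpqbflswqh" becomes "flswqhvznpqb".

flswqhvznpqb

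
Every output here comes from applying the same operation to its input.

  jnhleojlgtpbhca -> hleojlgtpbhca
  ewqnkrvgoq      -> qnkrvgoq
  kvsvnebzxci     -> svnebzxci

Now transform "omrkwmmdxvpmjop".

rkwmmdxvpmjop

The rule is to delete the first 2 characters.
Doing the same to "omrkwmmdxvpmjop": "rkwmmdxvpmjop".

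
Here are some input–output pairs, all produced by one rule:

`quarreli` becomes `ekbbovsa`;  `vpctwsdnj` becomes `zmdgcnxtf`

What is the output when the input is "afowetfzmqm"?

Looking at the pairs, the operation is to shift every letter 10 places forward in the alphabet (wrapping around), then move the first character to the end.
For "afowetfzmqm" the result is "pygodpjwawk".

pygodpjwawk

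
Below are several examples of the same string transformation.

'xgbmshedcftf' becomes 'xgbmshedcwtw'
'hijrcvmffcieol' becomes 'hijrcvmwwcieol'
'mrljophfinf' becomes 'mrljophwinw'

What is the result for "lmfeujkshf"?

lmweujkshw

Each output is the input with this applied: replace every "f" with "w".
So "lmfeujkshf" becomes "lmweujkshw".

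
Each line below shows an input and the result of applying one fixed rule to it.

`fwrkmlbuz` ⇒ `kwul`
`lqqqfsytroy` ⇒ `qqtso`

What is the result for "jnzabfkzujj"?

anzfj

Each output is the input with this applied: keep every other character starting from the second (positions 2nd, 4th, 6th, ...), then swap each adjacent pair of characters (1↔2, 3↔4, ...).
Applying both steps to "jnzabfkzujj": "nafzj", then "anzfj".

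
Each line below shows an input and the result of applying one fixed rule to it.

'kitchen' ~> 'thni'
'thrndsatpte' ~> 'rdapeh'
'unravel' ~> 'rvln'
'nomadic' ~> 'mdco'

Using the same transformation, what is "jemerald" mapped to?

What's happening: move the first 2 characters to the end (rotate left by 2), then keep every other character starting from the first (positions 1st, 3rd, 5th, ...).
"jemerald" → "meraldje" → "mrlj".

mrlj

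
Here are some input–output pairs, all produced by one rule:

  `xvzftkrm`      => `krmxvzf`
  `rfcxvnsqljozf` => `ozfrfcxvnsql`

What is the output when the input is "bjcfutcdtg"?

The transformation: move the last 3 characters to the front (rotate right by 3), then delete the last character.
For "bjcfutcdtg", step one produces "dtgbjcfutc"; step two turns that into "dtgbjcfut".
(Check on "rfcxvnsqljozf": → "ozfrfcxvnsqlj" → "ozfrfcxvnsql" ✓)

dtgbjcfut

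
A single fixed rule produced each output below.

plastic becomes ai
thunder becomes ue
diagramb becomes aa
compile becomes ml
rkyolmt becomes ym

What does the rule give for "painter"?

Rule — keep one character in every 3, starting at position 3 (positions 3rd, 6th, 9th, ...).
Doing the same to "painter": "ie".

ie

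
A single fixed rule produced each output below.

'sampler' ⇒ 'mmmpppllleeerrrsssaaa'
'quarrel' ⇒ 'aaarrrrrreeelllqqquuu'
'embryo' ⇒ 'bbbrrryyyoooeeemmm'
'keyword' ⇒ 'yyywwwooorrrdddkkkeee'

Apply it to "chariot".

aaarrriiioootttccchhh

The pattern: move the first 2 characters to the end (rotate left by 2), then repeat every character 3 times.
Applying both steps to "chariot": "ariotch", then "aaarrriiioootttccchhh".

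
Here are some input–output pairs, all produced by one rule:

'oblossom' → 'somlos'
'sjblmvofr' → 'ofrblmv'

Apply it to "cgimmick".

Rule — delete the first 2 characters, then move the last 3 characters to the front (rotate right by 3).
Starting from "cgimmick": after the first operation, "immick"; after the second, "ickimm".
(Check on "sjblmvofr": → "blmvofr" → "ofrblmv" ✓)

ickimm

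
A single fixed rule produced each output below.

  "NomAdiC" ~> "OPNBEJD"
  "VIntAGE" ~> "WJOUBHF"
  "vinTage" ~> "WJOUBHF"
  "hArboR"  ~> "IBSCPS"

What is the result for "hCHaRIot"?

Each output is the input with this applied: shift every letter 1 place forward in the alphabet (wrapping around), then convert every letter to uppercase.
Starting from "hCHaRIot": after the first operation, "iDIbSJpu"; after the second, "IDIBSJPU".
(Check on "NomAdiC": → "OpnBejD" → "OPNBEJD" ✓)

IDIBSJPU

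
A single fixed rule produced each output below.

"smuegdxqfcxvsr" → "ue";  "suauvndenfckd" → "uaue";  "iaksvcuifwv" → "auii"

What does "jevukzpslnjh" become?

eu

The pattern: swap the first and last characters, then keep only the vowels.
"jevukzpslnjh" → "hevukzpslnjj" → "eu".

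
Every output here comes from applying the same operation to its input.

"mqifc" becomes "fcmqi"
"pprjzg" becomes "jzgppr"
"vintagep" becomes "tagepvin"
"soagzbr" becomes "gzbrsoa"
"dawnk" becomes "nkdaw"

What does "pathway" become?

Looking at the pairs, the operation is to move the first 3 characters to the end (rotate left by 3).
So "pathway" becomes "hwaypat".

hwaypat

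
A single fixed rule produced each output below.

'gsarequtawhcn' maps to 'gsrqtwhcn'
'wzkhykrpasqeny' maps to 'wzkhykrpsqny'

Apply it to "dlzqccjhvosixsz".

The transformation: remove every vowel.
Doing the same to "dlzqccjhvosixsz": "dlzqccjhvsxsz".

dlzqccjhvsxsz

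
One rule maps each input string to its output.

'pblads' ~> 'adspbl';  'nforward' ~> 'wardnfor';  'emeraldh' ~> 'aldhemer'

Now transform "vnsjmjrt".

mjrtvnsj

The transformation: swap the front and back halves of the string.
On "vnsjmjrt" that produces "mjrtvnsj".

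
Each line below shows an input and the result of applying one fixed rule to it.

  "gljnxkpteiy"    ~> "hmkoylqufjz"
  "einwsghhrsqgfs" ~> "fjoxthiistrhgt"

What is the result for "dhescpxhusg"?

eiftdqyivth

Each output is the input with this applied: shift every letter 1 place forward in the alphabet (wrapping around).
Doing the same to "dhescpxhusg": "eiftdqyivth".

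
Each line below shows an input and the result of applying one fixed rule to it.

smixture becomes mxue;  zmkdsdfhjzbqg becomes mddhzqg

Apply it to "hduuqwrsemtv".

duwsmv

Each output is the input with this applied: swap each adjacent pair of characters (1↔2, 3↔4, ...), then keep every other character starting from the first (positions 1st, 3rd, 5th, ...).
For "hduuqwrsemtv", step one produces "dhuuwqsrmevt"; step two turns that into "duwsmv".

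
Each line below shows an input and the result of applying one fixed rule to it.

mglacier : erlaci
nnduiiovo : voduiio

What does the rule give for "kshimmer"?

erhimm

In each case the input is transformed by: delete the first 2 characters, then move the last 2 characters to the front (rotate right by 2).
For "kshimmer" the result is "erhimm".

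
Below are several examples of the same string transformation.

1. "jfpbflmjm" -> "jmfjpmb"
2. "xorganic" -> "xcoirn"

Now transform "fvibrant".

ftvnia

The rule is to take characters alternately from the front and the back (1st, last, 2nd, 2nd-last, ...), then delete the last 2 characters.
Applying both steps to "fvibrant": "ftvniabr", then "ftvnia".
(Check on "xorganic": → "xcoirnga" → "xcoirn" ✓)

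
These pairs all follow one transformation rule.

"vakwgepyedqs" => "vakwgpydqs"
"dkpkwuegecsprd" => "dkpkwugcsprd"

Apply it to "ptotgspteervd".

What's happening: remove every "e".
On "ptotgspteervd" that produces "ptotgsptrvd".

ptotgsptrvd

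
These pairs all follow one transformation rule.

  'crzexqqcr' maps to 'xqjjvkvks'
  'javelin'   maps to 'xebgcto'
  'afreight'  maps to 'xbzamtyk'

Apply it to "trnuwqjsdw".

npjclwpmkg

In each case the input is transformed by: move the first 3 characters to the end (rotate left by 3), then shift every letter 7 places backward in the alphabet (wrapping around).
"trnuwqjsdw" → "uwqjsdwtrn" → "npjclwpmkg".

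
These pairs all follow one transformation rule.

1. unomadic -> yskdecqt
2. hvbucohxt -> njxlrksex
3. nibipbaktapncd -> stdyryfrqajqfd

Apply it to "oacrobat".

In each case the input is transformed by: shift every letter 10 places backward in the alphabet (wrapping around), then move the last 2 characters to the front (rotate right by 2).
On "oacrobat" that produces "qjeqsher".

qjeqsher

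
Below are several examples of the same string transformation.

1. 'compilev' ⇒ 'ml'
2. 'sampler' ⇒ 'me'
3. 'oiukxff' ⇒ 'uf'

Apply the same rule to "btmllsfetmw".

In each case the input is transformed by: keep one character in every 3, starting at position 3 (positions 3rd, 6th, 9th, ...).
Applying that to "btmllsfetmw" gives "mst".

mst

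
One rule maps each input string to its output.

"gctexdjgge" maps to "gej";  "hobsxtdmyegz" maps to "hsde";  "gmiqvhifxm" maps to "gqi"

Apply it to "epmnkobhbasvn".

enba

Looking at the pairs, the operation is to move the last character to the front, then keep one character in every 3, starting at position 2 (positions 2nd, 5th, 8th, ...).
So "epmnkobhbasvn" becomes "enba".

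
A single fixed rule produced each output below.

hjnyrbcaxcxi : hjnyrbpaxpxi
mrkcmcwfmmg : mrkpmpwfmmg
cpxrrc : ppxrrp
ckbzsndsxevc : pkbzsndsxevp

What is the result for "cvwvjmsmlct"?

Rule — replace every "c" with "p".
"cvwvjmsmlct" → "pvwvjmsmlpt".

pvwvjmsmlpt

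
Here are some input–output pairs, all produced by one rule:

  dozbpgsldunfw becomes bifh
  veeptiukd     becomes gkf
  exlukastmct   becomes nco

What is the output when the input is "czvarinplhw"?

xkn

Rule — keep one character in every 3, starting at position 3 (positions 3rd, 6th, 9th, ...), then shift every letter 2 places forward in the alphabet (wrapping around).
Working it through for "czvarinplhw": intermediate "vil", final "xkn".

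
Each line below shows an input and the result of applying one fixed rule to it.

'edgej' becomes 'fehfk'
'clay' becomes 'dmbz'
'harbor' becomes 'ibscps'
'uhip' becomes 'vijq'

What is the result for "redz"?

sfea

Rule — shift every letter 1 place forward in the alphabet (wrapping around).
For "redz" the result is "sfea".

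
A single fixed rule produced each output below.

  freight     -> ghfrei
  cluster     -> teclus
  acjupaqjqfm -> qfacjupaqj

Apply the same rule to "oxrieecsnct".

The pattern: delete the last character, then move the last 2 characters to the front (rotate right by 2).
"oxrieecsnct" → "oxrieecsnc" → "ncoxrieecs".

ncoxrieecs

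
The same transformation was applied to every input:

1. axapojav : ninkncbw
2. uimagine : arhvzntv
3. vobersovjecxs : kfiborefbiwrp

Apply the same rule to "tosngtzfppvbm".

ozgbfatgmscci

Each output is the input with this applied: shift every letter 13 places forward in the alphabet (wrapping around) — i.e. ROT13, then move the last 2 characters to the front (rotate right by 2).
Doing the same to "tosngtzfppvbm": "ozgbfatgmscci".
(Check on "axapojav": → "nkncbwni" → "ninkncbw" ✓)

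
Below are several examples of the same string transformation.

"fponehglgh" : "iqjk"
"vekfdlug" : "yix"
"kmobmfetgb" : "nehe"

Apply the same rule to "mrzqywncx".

Each output is the input with this applied: keep one character in every 3, starting at position 1 (positions 1st, 4th, 7th, ...), then shift every letter 3 places forward in the alphabet (wrapping around).
On "mrzqywncx": the first step gives "mqn", and the second then gives "ptq".

ptq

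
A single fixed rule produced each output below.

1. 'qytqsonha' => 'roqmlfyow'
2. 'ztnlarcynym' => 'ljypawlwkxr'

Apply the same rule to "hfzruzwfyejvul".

The transformation: move the first 2 characters to the end (rotate left by 2), then shift every letter 2 places backward in the alphabet (wrapping around).
Starting from "hfzruzwfyejvul": after the first operation, "zruzwfyejvulhf"; after the second, "xpsxudwchtsjfd".

xpsxudwchtsjfd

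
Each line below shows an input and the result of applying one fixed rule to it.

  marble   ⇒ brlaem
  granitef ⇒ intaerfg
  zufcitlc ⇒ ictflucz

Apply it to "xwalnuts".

The rule is to swap the front and back halves of the string, then take characters alternately from the front and the back (1st, last, 2nd, 2nd-last, ...).
On "xwalnuts": the first step gives "nutsxwal", and the second then gives "nluatwsx".
(Check on "marble": → "blemar" → "brlaem" ✓)

nluatwsx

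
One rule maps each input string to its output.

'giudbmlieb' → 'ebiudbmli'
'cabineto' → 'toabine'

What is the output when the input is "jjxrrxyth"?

thjxrrxy

The rule is to delete the first character, then move the last 2 characters to the front (rotate right by 2).
Applying both steps to "jjxrrxyth": "jxrrxyth", then "thjxrrxy".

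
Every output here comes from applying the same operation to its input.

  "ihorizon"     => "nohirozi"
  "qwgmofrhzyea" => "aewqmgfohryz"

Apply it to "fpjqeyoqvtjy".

yjpfqjyeqotv

Looking at the pairs, the operation is to move the last 2 characters to the front (rotate right by 2), then swap each adjacent pair of characters (1↔2, 3↔4, ...).
On "fpjqeyoqvtjy" that produces "yjpfqjyeqotv".
(Check on "qwgmofrhzyea": → "eaqwgmofrhzy" → "aewqmgfohryz" ✓)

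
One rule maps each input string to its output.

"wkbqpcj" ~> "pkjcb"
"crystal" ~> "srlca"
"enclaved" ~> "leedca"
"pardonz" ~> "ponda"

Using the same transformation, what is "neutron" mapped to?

What's happening: sort the characters into reverse alphabetical order, then delete the first 2 characters.
"neutron" → "utronne" → "ronne".

ronne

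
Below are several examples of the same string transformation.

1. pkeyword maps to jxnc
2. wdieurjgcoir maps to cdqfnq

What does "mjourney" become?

itmx

Looking at the pairs, the operation is to keep every other character starting from the second (positions 2nd, 4th, 6th, ...), then shift every letter 1 place backward in the alphabet (wrapping around).
"mjourney" → "itmx".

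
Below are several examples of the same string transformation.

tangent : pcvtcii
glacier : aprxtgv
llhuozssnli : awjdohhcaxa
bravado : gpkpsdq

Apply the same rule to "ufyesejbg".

unthtyqvj

The rule is to move the first character to the end, then shift every letter 11 places backward in the alphabet (wrapping around).
Working it through for "ufyesejbg": intermediate "fyesejbgu", final "unthtyqvj".
(Check on "bravado": → "ravadob" → "gpkpsdq" ✓)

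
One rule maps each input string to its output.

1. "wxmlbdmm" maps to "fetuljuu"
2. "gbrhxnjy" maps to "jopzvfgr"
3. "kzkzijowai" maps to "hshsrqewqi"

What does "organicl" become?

Rule — swap each adjacent pair of characters (1↔2, 3↔4, ...), then shift every letter 8 places forward in the alphabet (wrapping around).
"organicl" → "roaginlc" → "zwioqvtk".

zwioqvtk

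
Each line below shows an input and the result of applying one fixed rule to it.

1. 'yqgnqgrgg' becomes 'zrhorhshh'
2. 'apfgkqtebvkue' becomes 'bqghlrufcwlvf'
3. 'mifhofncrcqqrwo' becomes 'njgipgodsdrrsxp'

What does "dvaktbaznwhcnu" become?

ewblucbaoxidov

Looking at the pairs, the operation is to shift every letter 1 place forward in the alphabet (wrapping around).
Applying that to "dvaktbaznwhcnu" gives "ewblucbaoxidov".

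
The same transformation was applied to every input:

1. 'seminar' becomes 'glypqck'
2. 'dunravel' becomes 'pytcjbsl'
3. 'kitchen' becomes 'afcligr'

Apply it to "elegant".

eylrcjc

The pattern: shift every letter 2 places backward in the alphabet (wrapping around), then move the first 3 characters to the end (rotate left by 3).
For "elegant", step one produces "cjceylr"; step two turns that into "eylrcjc".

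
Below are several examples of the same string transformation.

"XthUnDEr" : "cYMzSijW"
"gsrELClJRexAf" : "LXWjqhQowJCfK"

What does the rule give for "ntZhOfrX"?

SYeMtKWc

Each output is the input with this applied: flip the case of every letter, then shift every letter 5 places forward in the alphabet (wrapping around).
Starting from "ntZhOfrX": after the first operation, "NTzHoFRx"; after the second, "SYeMtKWc".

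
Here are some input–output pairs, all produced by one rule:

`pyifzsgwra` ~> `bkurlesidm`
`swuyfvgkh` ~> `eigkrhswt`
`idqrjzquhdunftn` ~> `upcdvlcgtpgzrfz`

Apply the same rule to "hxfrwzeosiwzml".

Looking at the pairs, the operation is to shift every letter 12 places forward in the alphabet (wrapping around).
Doing the same to "hxfrwzeosiwzml": "tjrdilqaeuilyx".

tjrdilqaeuilyx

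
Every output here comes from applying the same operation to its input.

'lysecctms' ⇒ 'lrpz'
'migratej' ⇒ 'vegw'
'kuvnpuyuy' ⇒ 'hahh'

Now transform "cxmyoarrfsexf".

The pattern: keep every other character starting from the second (positions 2nd, 4th, 6th, ...), then shift every letter 13 places forward in the alphabet (wrapping around) — i.e. ROT13.
Applying both steps to "cxmyoarrfsexf": "xyarsx", then "klnefk".

klnefk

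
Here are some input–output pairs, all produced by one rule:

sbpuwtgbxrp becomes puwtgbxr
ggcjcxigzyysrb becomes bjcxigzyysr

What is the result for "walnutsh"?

The transformation: delete the first 3 characters, then move the last character to the front.
For "walnutsh" the result is "hnuts".

hnuts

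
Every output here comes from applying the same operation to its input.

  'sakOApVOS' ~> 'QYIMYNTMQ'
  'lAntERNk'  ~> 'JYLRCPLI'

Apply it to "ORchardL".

MPAFYPBJ

Looking at the pairs, the operation is to shift every letter 2 places backward in the alphabet (wrapping around), then convert every letter to uppercase.
On "ORchardL": the first step gives "MPafypbJ", and the second then gives "MPAFYPBJ".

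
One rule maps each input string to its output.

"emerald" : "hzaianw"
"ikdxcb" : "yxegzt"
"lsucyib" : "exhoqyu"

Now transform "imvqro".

nkeirm

Rule — shift every letter 4 places backward in the alphabet (wrapping around), then move the last 2 characters to the front (rotate right by 2).
Working it through for "imvqro": intermediate "eirmnk", final "nkeirm".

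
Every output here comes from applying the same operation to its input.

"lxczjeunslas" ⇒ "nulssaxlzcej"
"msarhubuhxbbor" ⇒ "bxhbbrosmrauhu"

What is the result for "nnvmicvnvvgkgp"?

The rule is to swap each adjacent pair of characters (1↔2, 3↔4, ...), then swap the front and back halves of the string.
On "nnvmicvnvvgkgp" that produces "vvvkgpgnnmvcin".

vvvkgpgnnmvcin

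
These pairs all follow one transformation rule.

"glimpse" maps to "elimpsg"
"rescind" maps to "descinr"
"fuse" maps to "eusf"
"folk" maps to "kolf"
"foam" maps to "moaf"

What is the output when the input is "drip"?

prid

The rule is to swap the first and last characters.
On "drip" that produces "prid".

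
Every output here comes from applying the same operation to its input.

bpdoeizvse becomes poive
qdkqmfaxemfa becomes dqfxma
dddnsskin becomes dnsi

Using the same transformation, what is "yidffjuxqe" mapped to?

ifjxe

In each case the input is transformed by: keep every other character starting from the second (positions 2nd, 4th, 6th, ...).
For "yidffjuxqe" the result is "ifjxe".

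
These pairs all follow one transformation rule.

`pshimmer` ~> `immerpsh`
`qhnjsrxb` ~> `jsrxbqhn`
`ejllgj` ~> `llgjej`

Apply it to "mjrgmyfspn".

Looking at the pairs, the operation is to swap the front and back halves of the string, then move the last character to the front.
Starting from "mjrgmyfspn": after the first operation, "yfspnmjrgm"; after the second, "myfspnmjrg".
(Check on "pshimmer": → "mmerpshi" → "immerpsh" ✓)

myfspnmjrg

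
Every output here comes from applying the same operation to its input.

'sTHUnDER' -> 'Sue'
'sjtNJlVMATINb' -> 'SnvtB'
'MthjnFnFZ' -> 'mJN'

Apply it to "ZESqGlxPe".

zQX

Rule — keep one character in every 3, starting at position 1 (positions 1st, 4th, 7th, ...), then flip the case of every letter.
"ZESqGlxPe" → "Zqx" → "zQX".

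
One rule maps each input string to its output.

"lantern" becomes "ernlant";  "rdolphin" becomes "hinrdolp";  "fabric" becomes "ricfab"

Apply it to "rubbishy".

The pattern: move the last 3 characters to the front (rotate right by 3).
On "rubbishy" that produces "shyrubbi".

shyrubbi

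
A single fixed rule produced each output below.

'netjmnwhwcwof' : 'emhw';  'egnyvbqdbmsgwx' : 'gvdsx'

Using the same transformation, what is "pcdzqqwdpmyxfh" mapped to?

cqdyh

Each output is the input with this applied: keep one character in every 3, starting at position 2 (positions 2nd, 5th, 8th, ...).
So "pcdzqqwdpmyxfh" becomes "cqdyh".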